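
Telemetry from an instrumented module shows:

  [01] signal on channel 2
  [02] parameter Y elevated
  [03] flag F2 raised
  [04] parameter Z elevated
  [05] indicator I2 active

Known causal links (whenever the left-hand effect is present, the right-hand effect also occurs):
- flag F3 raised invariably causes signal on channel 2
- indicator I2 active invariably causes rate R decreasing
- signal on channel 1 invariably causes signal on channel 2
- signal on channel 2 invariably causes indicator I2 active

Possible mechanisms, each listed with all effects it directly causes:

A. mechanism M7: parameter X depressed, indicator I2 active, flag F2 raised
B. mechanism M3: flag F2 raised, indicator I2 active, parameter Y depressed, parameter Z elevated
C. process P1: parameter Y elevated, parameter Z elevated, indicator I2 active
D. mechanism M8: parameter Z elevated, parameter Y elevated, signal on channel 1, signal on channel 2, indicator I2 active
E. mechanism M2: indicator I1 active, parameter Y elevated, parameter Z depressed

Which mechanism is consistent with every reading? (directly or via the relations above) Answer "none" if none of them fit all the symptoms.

For each candidate, compare predicted effects to what was observed:
(A) mechanism M7 — signal on channel 2 miss; parameter Y elevated miss; flag F2 raised match; parameter Z elevated miss; indicator I2 active match
(B) mechanism M3 — signal on channel 2 miss; parameter Y elevated miss; flag F2 raised match; parameter Z elevated match; indicator I2 active match
(C) process P1 — signal on channel 2 miss; parameter Y elevated match; flag F2 raised miss; parameter Z elevated match; indicator I2 active match
(D) mechanism M8 — signal on channel 2 match; parameter Y elevated match; flag F2 raised miss; parameter Z elevated match; indicator I2 active match
(E) mechanism M2 — fails on signal on channel 2, flag F2 raised, parameter Z elevated, indicator I2 active (predicts parameter Z depressed, not parameter Z elevated)
Every candidate fails on at least one observation.

none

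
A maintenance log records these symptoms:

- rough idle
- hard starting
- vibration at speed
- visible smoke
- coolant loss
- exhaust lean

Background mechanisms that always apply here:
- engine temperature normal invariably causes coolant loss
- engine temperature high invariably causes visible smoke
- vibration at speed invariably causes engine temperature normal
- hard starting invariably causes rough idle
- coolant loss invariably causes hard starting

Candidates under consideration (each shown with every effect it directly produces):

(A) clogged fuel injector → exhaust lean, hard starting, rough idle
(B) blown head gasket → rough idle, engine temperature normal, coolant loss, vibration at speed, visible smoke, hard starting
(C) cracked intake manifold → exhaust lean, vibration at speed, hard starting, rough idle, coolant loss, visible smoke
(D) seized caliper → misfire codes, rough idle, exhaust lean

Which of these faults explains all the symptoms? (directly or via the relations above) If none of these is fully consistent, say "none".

C

Testing each hypothesis:
(A) clogged fuel injector — does not account for vibration at speed, visible smoke, coolant loss
(B) blown head gasket — does not account for exhaust lean
(C) cracked intake manifold — rough idle yes; hard starting yes; vibration at speed yes; visible smoke yes; coolant loss yes; exhaust lean yes
(D) seized caliper — rough idle yes; hard starting NO; vibration at speed NO; visible smoke NO; coolant loss NO; exhaust lean yes
(C) alone accounts for all the evidence.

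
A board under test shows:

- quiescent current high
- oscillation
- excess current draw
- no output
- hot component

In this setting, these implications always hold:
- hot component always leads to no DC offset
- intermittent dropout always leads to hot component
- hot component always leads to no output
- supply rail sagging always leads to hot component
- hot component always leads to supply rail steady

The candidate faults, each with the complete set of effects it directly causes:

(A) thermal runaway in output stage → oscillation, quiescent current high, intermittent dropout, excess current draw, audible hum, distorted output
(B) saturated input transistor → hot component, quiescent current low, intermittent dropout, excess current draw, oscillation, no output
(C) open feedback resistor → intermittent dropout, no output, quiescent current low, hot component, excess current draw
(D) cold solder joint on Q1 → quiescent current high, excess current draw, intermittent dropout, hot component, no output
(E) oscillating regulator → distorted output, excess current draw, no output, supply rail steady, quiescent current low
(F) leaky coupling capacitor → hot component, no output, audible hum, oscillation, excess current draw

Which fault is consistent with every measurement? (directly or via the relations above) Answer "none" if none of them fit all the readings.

A

Testing each hypothesis:
(A) thermal runaway in output stage — accounts for every observation (no output via intermittent dropout → hot component → no output)
(B) saturated input transistor — quiescent current high -; oscillation +; excess current draw +; no output +; hot component +
(C) open feedback resistor — quiescent current high -; oscillation -; excess current draw +; no output +; hot component +
(D) cold solder joint on Q1 — does not account for oscillation
(E) oscillating regulator — quiescent current high -; oscillation -; excess current draw +; no output +; hot component -
(F) leaky coupling capacitor — does not account for quiescent current high
Only (A) is consistent with every observation.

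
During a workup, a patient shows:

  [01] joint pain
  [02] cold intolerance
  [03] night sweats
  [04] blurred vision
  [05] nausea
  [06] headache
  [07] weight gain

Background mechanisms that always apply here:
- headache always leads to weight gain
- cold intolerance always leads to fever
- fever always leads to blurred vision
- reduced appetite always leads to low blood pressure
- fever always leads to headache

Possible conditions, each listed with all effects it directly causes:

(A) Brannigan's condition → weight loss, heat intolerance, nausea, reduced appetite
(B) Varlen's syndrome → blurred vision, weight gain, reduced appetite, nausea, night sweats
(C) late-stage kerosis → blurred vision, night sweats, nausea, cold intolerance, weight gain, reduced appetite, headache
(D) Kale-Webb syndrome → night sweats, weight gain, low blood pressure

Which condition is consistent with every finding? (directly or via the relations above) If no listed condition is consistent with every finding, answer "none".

Per-candidate check:
(A) Brannigan's condition — fails on joint pain, cold intolerance, night sweats, blurred vision, headache, weight gain (predicts heat intolerance, not cold intolerance; predicts weight loss, not weight gain)
(B) Varlen's syndrome — joint pain NO; cold intolerance NO; night sweats yes; blurred vision yes; nausea yes; headache NO; weight gain yes
(C) late-stage kerosis — does not account for joint pain
(D) Kale-Webb syndrome — does not account for joint pain, cold intolerance, blurred vision, nausea, headache
No candidate is consistent with all observations.

none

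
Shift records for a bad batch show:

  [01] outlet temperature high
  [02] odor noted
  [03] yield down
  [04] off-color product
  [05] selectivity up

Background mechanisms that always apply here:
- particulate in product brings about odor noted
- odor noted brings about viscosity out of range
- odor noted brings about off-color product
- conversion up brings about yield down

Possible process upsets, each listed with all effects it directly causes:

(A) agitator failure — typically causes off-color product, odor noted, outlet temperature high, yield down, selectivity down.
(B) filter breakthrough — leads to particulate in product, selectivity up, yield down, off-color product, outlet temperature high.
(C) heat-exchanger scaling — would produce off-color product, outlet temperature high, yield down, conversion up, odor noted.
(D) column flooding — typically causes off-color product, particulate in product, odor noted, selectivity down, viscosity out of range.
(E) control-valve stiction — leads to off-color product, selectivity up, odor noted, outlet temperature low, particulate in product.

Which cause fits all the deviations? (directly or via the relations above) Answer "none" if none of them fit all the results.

B

Per-candidate check:
(A) agitator failure — fails on selectivity up (predicts selectivity down, not selectivity up)
(B) filter breakthrough — accounts for every observation (odor noted via particulate in product → odor noted)
(C) heat-exchanger scaling — outlet temperature high match; odor noted match; yield down match; off-color product match; selectivity up miss
(D) column flooding — outlet temperature high miss; odor noted match; yield down miss; off-color product match; selectivity up miss
(E) control-valve stiction — fails on outlet temperature high, yield down (predicts outlet temperature low, not outlet temperature high)
(B) alone accounts for all the evidence.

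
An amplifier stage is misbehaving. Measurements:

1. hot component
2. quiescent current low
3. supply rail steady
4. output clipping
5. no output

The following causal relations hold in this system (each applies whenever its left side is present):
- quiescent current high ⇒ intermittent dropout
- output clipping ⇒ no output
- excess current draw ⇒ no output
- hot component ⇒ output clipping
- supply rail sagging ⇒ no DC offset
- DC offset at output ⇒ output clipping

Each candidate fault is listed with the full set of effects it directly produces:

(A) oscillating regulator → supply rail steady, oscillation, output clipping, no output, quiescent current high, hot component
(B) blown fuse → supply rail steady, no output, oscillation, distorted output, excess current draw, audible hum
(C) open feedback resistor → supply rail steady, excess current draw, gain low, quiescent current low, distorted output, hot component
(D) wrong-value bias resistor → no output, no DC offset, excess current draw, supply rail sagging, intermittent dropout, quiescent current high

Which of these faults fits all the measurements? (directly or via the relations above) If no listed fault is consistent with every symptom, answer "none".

C

Checking each candidate against the observations:
(A) oscillating regulator — hot component ✓; quiescent current low ✗; supply rail steady ✓; output clipping ✓; no output ✓
(B) blown fuse — hot component ✗; quiescent current low ✗; supply rail steady ✓; output clipping ✗; no output ✓
(C) open feedback resistor — accounts for every observation (output clipping by hot component → output clipping)
(D) wrong-value bias resistor — hot component ✗; quiescent current low ✗; supply rail steady ✗; output clipping ✗; no output ✓
(C) is the only candidate with no mismatches.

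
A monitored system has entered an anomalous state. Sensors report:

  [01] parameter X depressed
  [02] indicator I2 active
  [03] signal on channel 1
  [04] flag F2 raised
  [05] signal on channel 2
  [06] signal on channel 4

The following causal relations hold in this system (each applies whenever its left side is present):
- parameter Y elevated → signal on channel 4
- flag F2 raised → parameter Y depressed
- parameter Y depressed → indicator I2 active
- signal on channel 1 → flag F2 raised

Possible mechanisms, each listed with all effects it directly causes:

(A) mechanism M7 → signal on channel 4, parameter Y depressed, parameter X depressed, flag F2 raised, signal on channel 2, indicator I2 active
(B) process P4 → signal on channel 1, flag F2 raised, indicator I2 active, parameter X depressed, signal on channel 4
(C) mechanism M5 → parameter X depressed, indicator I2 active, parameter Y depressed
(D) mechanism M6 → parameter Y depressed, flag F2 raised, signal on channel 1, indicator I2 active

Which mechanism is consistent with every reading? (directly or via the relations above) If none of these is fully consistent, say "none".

Per-candidate check:
(A) mechanism M7 — parameter X depressed ✓; indicator I2 active ✓; signal on channel 1 ✗; flag F2 raised ✓; signal on channel 2 ✓; signal on channel 4 ✓
(B) process P4 — does not account for signal on channel 2
(C) mechanism M5 — parameter X depressed ✓; indicator I2 active ✓; signal on channel 1 ✗; flag F2 raised ✗; signal on channel 2 ✗; signal on channel 4 ✗
(D) mechanism M6 — does not account for parameter X depressed, signal on channel 2, signal on channel 4
Every candidate fails on at least one observation.

none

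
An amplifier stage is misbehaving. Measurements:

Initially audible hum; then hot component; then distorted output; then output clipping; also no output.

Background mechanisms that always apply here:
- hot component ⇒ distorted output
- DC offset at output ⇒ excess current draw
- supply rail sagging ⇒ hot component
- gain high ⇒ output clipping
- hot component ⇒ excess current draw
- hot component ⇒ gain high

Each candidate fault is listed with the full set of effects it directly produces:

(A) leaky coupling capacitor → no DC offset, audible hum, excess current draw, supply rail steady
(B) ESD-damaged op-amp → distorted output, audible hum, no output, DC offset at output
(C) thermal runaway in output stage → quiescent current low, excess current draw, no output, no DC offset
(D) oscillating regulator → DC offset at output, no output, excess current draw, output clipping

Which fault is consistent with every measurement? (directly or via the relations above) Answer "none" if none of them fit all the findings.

none

For each candidate, compare predicted effects to what was observed:
(A) leaky coupling capacitor — audible hum ✓; hot component ✗; distorted output ✗; output clipping ✗; no output ✗
(B) ESD-damaged op-amp — does not account for hot component, output clipping
(C) thermal runaway in output stage — audible hum ✗; hot component ✗; distorted output ✗; output clipping ✗; no output ✓
(D) oscillating regulator — audible hum ✗; hot component ✗; distorted output ✗; output clipping ✓; no output ✓
Every candidate fails on at least one observation.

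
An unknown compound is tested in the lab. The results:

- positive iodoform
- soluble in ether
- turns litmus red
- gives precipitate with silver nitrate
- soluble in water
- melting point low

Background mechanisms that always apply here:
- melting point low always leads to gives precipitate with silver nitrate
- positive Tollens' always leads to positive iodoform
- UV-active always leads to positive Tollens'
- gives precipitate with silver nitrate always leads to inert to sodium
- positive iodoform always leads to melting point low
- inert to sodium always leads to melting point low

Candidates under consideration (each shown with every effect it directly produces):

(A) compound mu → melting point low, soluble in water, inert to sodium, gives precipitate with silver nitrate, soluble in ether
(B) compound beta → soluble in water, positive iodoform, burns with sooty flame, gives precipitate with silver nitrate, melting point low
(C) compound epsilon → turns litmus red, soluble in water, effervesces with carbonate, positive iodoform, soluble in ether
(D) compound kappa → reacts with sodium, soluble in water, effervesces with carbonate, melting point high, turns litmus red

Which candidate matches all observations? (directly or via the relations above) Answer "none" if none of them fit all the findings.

Testing each hypothesis:
(A) compound mu — does not account for positive iodoform, turns litmus red
(B) compound beta — does not account for soluble in ether, turns litmus red
(C) compound epsilon — positive iodoform ✓; soluble in ether ✓; turns litmus red ✓; gives precipitate with silver nitrate ✓ (through positive iodoform → melting point low → gives precipitate with silver nitrate); soluble in water ✓; melting point low ✓ (through positive iodoform → melting point low)
(D) compound kappa — positive iodoform ✗; soluble in ether ✗; turns litmus red ✓; gives precipitate with silver nitrate ✗; soluble in water ✓; melting point low ✗
(C) alone accounts for all the evidence.

C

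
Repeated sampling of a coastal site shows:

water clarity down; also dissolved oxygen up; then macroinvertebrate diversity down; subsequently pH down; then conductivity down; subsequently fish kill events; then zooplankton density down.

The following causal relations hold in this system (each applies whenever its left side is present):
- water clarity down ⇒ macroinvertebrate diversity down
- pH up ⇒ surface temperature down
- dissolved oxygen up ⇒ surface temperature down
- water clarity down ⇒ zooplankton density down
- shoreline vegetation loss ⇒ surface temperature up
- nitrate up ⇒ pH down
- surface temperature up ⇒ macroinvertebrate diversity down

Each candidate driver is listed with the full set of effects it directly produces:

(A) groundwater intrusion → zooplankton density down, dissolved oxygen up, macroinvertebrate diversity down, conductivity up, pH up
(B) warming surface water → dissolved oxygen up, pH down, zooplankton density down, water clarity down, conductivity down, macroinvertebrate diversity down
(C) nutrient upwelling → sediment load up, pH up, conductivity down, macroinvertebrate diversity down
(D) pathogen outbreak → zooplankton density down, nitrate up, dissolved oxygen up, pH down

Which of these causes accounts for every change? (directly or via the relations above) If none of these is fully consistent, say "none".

Per-candidate check:
(A) groundwater intrusion — fails on water clarity down, pH down, conductivity down, fish kill events (predicts pH up, not pH down; predicts conductivity up, not conductivity down)
(B) warming surface water — water clarity down ✓; dissolved oxygen up ✓; macroinvertebrate diversity down ✓; pH down ✓; conductivity down ✓; fish kill events ✗; zooplankton density down ✓
(C) nutrient upwelling — water clarity down ✗; dissolved oxygen up ✗; macroinvertebrate diversity down ✓; pH down ✗; conductivity down ✓; fish kill events ✗; zooplankton density down ✗
(D) pathogen outbreak — does not account for water clarity down, macroinvertebrate diversity down, conductivity down, fish kill events
No candidate is consistent with all observations.

none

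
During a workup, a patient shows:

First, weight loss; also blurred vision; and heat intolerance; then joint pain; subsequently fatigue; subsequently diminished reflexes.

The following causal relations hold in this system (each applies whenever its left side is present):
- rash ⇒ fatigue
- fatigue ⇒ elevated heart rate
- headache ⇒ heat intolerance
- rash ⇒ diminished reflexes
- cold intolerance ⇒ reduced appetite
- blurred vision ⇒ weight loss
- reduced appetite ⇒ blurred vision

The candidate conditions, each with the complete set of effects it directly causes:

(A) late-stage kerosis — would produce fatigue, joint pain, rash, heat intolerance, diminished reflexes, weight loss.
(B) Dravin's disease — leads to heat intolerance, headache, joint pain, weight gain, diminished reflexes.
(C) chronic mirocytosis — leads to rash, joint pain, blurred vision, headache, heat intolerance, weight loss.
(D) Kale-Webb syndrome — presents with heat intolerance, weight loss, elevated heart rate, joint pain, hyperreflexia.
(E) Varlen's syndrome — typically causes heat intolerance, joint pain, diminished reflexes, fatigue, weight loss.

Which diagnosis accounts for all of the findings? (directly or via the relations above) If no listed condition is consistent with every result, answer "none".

C

Per-candidate check:
(A) late-stage kerosis — does not account for blurred vision
(B) Dravin's disease — fails on weight loss, blurred vision, fatigue (predicts weight gain, not weight loss)
(C) chronic mirocytosis — weight loss ✓; blurred vision ✓; heat intolerance ✓; joint pain ✓; fatigue ✓ (by rash → fatigue); diminished reflexes ✓ (by rash → diminished reflexes)
(D) Kale-Webb syndrome — fails on blurred vision, fatigue, diminished reflexes (predicts hyperreflexia, not diminished reflexes)
(E) Varlen's syndrome — weight loss ✓; blurred vision ✗; heat intolerance ✓; joint pain ✓; fatigue ✓; diminished reflexes ✓
(C) is the only candidate with no mismatches.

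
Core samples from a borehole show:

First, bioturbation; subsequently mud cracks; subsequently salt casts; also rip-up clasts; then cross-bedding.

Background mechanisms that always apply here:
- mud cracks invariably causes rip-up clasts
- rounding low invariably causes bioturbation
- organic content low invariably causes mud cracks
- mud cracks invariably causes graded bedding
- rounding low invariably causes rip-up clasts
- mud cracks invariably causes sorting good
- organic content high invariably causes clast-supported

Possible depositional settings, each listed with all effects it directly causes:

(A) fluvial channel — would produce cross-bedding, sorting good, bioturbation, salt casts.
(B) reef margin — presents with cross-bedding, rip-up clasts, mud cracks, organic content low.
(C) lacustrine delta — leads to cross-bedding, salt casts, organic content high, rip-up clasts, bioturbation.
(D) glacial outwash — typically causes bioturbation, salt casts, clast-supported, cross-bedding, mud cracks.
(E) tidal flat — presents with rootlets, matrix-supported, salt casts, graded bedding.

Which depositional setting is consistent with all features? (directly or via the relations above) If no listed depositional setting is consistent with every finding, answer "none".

Checking each candidate against the observations:
(A) fluvial channel — bioturbation +; mud cracks -; salt casts +; rip-up clasts -; cross-bedding +
(B) reef margin — does not account for bioturbation, salt casts
(C) lacustrine delta — does not account for mud cracks
(D) glacial outwash — accounts for every observation (rip-up clasts via mud cracks → rip-up clasts)
(E) tidal flat — does not account for bioturbation, mud cracks, rip-up clasts, cross-bedding
Only (D) is consistent with every observation.

D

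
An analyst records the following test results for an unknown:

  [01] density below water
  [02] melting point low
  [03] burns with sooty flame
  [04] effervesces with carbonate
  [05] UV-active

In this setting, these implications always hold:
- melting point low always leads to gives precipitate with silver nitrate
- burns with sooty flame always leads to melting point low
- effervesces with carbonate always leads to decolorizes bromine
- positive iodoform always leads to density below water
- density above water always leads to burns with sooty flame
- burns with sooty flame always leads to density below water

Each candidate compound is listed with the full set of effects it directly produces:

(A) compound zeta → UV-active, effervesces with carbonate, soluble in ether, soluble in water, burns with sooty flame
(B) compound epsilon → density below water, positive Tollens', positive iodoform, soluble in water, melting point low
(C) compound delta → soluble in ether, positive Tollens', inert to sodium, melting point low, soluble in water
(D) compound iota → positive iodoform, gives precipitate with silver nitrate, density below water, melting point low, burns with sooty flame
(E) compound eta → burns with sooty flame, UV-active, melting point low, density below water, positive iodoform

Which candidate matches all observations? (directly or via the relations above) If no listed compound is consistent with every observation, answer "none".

Testing each hypothesis:
(A) compound zeta — density below water ✓ (by burns with sooty flame → density below water); melting point low ✓ (by burns with sooty flame → melting point low); burns with sooty flame ✓; effervesces with carbonate ✓; UV-active ✓
(B) compound epsilon — does not account for burns with sooty flame, effervesces with carbonate, UV-active
(C) compound delta — density below water ✗; melting point low ✓; burns with sooty flame ✗; effervesces with carbonate ✗; UV-active ✗
(D) compound iota — does not account for effervesces with carbonate, UV-active
(E) compound eta — density below water ✓; melting point low ✓; burns with sooty flame ✓; effervesces with carbonate ✗; UV-active ✓
(A) is the only candidate with no mismatches.

A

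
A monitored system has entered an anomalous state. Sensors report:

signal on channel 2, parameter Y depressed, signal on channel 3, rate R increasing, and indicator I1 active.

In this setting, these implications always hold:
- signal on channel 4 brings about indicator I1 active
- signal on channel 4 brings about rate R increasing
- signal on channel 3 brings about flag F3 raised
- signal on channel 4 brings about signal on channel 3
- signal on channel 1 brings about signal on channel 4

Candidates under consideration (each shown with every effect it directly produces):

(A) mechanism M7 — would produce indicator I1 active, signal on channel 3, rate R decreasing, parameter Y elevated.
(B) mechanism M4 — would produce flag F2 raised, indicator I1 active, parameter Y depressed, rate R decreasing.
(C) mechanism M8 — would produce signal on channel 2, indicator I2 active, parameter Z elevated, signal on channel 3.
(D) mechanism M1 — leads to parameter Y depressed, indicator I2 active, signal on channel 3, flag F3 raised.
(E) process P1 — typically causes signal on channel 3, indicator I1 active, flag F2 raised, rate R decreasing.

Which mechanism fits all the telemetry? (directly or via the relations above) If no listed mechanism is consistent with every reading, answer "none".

Checking each candidate against the observations:
(A) mechanism M7 — fails on signal on channel 2, parameter Y depressed, rate R increasing (predicts parameter Y elevated, not parameter Y depressed; predicts rate R decreasing, not rate R increasing)
(B) mechanism M4 — fails on signal on channel 2, signal on channel 3, rate R increasing (predicts rate R decreasing, not rate R increasing)
(C) mechanism M8 — signal on channel 2 match; parameter Y depressed miss; signal on channel 3 match; rate R increasing miss; indicator I1 active miss
(D) mechanism M1 — signal on channel 2 miss; parameter Y depressed match; signal on channel 3 match; rate R increasing miss; indicator I1 active miss
(E) process P1 — fails on signal on channel 2, parameter Y depressed, rate R increasing (predicts rate R decreasing, not rate R increasing)
Every candidate fails on at least one observation.

none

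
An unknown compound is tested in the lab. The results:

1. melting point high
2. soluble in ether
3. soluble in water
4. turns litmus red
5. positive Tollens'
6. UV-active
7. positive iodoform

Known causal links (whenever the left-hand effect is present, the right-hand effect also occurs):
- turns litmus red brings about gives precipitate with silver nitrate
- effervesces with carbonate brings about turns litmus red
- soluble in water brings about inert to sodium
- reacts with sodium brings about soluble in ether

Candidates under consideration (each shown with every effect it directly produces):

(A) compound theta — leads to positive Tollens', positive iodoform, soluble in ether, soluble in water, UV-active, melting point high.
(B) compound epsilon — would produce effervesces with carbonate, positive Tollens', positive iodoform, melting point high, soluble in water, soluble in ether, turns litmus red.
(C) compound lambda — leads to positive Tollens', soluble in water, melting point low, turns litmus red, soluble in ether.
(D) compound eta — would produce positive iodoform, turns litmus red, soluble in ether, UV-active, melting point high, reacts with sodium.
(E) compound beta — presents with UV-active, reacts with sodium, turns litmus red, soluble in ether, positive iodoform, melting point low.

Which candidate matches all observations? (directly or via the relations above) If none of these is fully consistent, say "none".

none

For each candidate, compare predicted effects to what was observed:
(A) compound theta — melting point high +; soluble in ether +; soluble in water +; turns litmus red -; positive Tollens' +; UV-active +; positive iodoform +
(B) compound epsilon — does not account for UV-active
(C) compound lambda — melting point high -; soluble in ether +; soluble in water +; turns litmus red +; positive Tollens' +; UV-active -; positive iodoform -
(D) compound eta — melting point high +; soluble in ether +; soluble in water -; turns litmus red +; positive Tollens' -; UV-active +; positive iodoform +
(E) compound beta — melting point high -; soluble in ether +; soluble in water -; turns litmus red +; positive Tollens' -; UV-active +; positive iodoform +
No candidate is consistent with all observations.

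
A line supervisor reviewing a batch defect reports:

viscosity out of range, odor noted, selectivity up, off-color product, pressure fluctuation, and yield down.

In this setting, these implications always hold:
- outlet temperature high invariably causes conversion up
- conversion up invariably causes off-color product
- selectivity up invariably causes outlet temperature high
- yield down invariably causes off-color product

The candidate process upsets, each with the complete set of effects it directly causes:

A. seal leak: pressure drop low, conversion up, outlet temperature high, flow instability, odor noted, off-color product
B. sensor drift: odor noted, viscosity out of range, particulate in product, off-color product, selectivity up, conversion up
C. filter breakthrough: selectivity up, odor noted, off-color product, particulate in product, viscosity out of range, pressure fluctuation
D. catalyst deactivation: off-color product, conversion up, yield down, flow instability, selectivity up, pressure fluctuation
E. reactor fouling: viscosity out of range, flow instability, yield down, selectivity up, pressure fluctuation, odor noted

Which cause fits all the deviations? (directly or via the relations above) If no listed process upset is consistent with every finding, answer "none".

For each candidate, compare predicted effects to what was observed:
(A) seal leak — viscosity out of range NO; odor noted yes; selectivity up NO; off-color product yes; pressure fluctuation NO; yield down NO
(B) sensor drift — viscosity out of range yes; odor noted yes; selectivity up yes; off-color product yes; pressure fluctuation NO; yield down NO
(C) filter breakthrough — viscosity out of range yes; odor noted yes; selectivity up yes; off-color product yes; pressure fluctuation yes; yield down NO
(D) catalyst deactivation — viscosity out of range NO; odor noted NO; selectivity up yes; off-color product yes; pressure fluctuation yes; yield down yes
(E) reactor fouling — accounts for every observation (off-color product through yield down → off-color product)
(E) is the only candidate with no mismatches.

E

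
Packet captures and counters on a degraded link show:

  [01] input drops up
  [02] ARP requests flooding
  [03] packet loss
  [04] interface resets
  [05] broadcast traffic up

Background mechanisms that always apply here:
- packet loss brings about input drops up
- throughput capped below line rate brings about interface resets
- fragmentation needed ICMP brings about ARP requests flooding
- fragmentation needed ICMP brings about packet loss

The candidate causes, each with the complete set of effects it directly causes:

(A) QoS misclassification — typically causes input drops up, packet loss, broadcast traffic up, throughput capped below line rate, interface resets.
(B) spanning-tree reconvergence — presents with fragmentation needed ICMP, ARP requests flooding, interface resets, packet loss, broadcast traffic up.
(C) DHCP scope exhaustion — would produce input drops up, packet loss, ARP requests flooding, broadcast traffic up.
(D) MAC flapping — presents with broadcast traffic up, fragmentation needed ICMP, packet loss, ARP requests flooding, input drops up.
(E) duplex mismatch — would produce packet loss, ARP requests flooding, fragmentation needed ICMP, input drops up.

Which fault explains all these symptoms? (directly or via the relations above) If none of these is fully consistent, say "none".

B

Testing each hypothesis:
(A) QoS misclassification — input drops up match; ARP requests flooding miss; packet loss match; interface resets match; broadcast traffic up match
(B) spanning-tree reconvergence — input drops up match (via packet loss → input drops up); ARP requests flooding match; packet loss match; interface resets match; broadcast traffic up match
(C) DHCP scope exhaustion — input drops up match; ARP requests flooding match; packet loss match; interface resets miss; broadcast traffic up match
(D) MAC flapping — input drops up match; ARP requests flooding match; packet loss match; interface resets miss; broadcast traffic up match
(E) duplex mismatch — does not account for interface resets, broadcast traffic up
Only (B) is consistent with every observation.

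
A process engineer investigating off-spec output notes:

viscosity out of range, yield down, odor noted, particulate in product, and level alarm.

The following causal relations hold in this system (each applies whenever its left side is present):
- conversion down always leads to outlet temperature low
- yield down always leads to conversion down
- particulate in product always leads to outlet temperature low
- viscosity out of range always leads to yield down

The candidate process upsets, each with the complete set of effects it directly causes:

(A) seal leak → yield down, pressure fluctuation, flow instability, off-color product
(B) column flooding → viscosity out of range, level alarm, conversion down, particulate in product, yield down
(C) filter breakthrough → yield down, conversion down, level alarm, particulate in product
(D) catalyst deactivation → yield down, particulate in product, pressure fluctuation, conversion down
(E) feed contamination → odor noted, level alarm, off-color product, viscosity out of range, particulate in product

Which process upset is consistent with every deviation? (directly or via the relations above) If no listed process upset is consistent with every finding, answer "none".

E

For each candidate, compare predicted effects to what was observed:
(A) seal leak — does not account for viscosity out of range, odor noted, particulate in product, level alarm
(B) column flooding — does not account for odor noted
(C) filter breakthrough — does not account for viscosity out of range, odor noted
(D) catalyst deactivation — viscosity out of range miss; yield down match; odor noted miss; particulate in product match; level alarm miss
(E) feed contamination — viscosity out of range match; yield down match (through viscosity out of range → yield down); odor noted match; particulate in product match; level alarm match
Only (E) is consistent with every observation.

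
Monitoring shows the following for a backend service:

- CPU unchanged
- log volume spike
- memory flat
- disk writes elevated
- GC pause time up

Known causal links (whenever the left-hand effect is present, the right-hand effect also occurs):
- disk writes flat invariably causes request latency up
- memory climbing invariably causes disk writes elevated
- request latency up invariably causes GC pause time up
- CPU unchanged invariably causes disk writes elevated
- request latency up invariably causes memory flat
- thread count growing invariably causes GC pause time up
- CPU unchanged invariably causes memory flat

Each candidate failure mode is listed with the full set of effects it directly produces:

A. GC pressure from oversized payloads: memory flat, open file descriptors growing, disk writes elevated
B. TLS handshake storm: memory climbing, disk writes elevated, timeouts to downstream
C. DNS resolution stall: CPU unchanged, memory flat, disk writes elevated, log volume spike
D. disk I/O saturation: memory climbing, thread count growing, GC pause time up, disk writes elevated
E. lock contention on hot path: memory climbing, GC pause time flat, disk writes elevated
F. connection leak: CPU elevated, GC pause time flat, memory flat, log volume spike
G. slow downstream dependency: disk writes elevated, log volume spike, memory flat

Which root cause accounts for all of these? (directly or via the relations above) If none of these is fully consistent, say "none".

none

Testing each hypothesis:
(A) GC pressure from oversized payloads — does not account for CPU unchanged, log volume spike, GC pause time up
(B) TLS handshake storm — CPU unchanged -; log volume spike -; memory flat -; disk writes elevated +; GC pause time up -
(C) DNS resolution stall — does not account for GC pause time up
(D) disk I/O saturation — CPU unchanged -; log volume spike -; memory flat -; disk writes elevated +; GC pause time up +
(E) lock contention on hot path — CPU unchanged -; log volume spike -; memory flat -; disk writes elevated +; GC pause time up -
(F) connection leak — fails on CPU unchanged, disk writes elevated, GC pause time up (predicts CPU elevated, not CPU unchanged; predicts GC pause time flat, not GC pause time up)
(G) slow downstream dependency — CPU unchanged -; log volume spike +; memory flat +; disk writes elevated +; GC pause time up -
No candidate is consistent with all observations.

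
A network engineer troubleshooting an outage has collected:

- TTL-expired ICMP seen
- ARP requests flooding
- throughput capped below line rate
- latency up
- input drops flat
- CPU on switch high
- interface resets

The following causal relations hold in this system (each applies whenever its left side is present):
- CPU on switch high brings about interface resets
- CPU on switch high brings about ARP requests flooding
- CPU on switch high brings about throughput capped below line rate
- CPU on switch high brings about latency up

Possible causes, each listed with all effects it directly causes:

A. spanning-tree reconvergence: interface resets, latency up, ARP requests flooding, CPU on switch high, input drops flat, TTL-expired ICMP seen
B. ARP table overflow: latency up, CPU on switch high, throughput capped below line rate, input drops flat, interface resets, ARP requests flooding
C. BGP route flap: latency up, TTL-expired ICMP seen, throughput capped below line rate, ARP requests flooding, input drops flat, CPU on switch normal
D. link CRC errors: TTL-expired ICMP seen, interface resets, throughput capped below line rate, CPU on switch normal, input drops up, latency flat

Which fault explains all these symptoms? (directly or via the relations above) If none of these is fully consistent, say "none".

For each candidate, compare predicted effects to what was observed:
(A) spanning-tree reconvergence — TTL-expired ICMP seen +; ARP requests flooding +; throughput capped below line rate + (by CPU on switch high → throughput capped below line rate); latency up +; input drops flat +; CPU on switch high +; interface resets +
(B) ARP table overflow — TTL-expired ICMP seen -; ARP requests flooding +; throughput capped below line rate +; latency up +; input drops flat +; CPU on switch high +; interface resets +
(C) BGP route flap — TTL-expired ICMP seen +; ARP requests flooding +; throughput capped below line rate +; latency up +; input drops flat +; CPU on switch high -; interface resets -
(D) link CRC errors — TTL-expired ICMP seen +; ARP requests flooding -; throughput capped below line rate +; latency up -; input drops flat -; CPU on switch high -; interface resets +
Only (A) is consistent with every observation.

A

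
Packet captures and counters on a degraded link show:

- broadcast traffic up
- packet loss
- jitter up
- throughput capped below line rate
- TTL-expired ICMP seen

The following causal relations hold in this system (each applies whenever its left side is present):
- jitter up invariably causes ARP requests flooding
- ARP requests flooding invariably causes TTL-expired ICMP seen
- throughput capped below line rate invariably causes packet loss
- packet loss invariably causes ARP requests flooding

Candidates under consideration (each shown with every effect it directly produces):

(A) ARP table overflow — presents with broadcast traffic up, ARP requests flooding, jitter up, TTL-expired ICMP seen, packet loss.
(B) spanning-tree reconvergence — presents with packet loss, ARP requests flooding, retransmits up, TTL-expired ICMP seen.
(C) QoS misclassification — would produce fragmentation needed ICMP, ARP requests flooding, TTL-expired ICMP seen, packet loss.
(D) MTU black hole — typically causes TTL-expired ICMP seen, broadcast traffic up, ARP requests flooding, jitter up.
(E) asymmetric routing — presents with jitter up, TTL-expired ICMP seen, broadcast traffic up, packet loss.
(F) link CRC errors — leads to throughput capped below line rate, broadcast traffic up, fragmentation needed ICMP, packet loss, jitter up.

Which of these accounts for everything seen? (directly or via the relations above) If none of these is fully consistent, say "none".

F

Checking each candidate against the observations:
(A) ARP table overflow — broadcast traffic up match; packet loss match; jitter up match; throughput capped below line rate miss; TTL-expired ICMP seen match
(B) spanning-tree reconvergence — does not account for broadcast traffic up, jitter up, throughput capped below line rate
(C) QoS misclassification — broadcast traffic up miss; packet loss match; jitter up miss; throughput capped below line rate miss; TTL-expired ICMP seen match
(D) MTU black hole — does not account for packet loss, throughput capped below line rate
(E) asymmetric routing — does not account for throughput capped below line rate
(F) link CRC errors — broadcast traffic up match; packet loss match; jitter up match; throughput capped below line rate match; TTL-expired ICMP seen match (through jitter up → ARP requests flooding → TTL-expired ICMP seen)
(F) alone accounts for all the evidence.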